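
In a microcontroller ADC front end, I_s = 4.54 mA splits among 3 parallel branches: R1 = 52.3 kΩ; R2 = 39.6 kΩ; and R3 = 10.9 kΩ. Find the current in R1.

I ≈ 0.638 mA

ΣG = 1/52.3 + 1/39.6 + 1/10.9 = 0.1361.
Current divider: I(R1) = I_s · G_k/ΣG = 4.54 × (0.01912/0.1361) = 4.54 × 0.1405 = 0.6377 mA.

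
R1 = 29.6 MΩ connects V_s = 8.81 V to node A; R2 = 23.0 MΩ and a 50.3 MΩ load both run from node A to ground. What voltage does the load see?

V_out ≈ 3.06 V

R2 ‖ R_L = (23.0 × 50.3)/(23.0 + 50.3) = 15.78 MΩ.
Now apply the divider: V_out = 8.81 × 0.3478 = 3.064 V.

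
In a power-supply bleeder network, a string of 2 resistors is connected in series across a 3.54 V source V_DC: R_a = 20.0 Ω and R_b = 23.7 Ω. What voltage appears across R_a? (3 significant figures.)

V ≈ 1.62 V

ΣR = 20.0 + 23.7 = 43.70 Ω.
Voltage divider: V = V_DC · (20.00 / 43.70) = 3.54 × 0.4577 = 1.620 V.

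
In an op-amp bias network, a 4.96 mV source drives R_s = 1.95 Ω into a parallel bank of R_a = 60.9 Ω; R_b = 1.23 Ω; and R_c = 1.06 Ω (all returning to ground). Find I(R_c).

I ≈ 1.05 mA

Parallel bank: R_p = 1/(1/60.9 + 1/1.23 + 1/1.06) = 0.5641 Ω.
Node voltage V_A = V_in · R_p/(R_s + R_p) = 4.96 × 0.2244 = 1.113 mV.
Branch current I = V_A/R_c = 1.113/1.06 = 1.050 mA.
(Equivalently: I_total = 1.973 mA, then current-divider fraction G_k/ΣG = 0.5321.)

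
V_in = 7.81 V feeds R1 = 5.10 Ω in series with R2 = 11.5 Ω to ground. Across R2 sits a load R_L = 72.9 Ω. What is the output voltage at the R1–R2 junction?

V_out ≈ 5.16 V

The load sits in parallel with R2, giving an effective lower resistance R2' = R2·R_L/(R2+R_L) = 9.933 Ω.
Now apply the divider: V_out = 7.81 × 0.6607 = 5.160 V.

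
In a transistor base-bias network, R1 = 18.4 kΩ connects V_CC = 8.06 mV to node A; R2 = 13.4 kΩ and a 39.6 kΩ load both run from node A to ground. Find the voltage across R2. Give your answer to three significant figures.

V_out ≈ 2.84 mV

The load sits in parallel with R2, giving an effective lower resistance R2' = R2·R_L/(R2+R_L) = 10.01 kΩ.
Voltage divider with the loaded lower leg: V_out = 8.06 × 10.01/(18.4 + 10.01) = 8.06 × 0.3524 = 2.840 mV.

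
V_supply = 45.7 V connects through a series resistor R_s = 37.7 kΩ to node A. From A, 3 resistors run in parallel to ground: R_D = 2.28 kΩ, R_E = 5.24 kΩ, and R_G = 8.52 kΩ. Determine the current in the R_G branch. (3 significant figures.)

Parallel bank: R_p = 1/(1/2.28 + 1/5.24 + 1/8.52) = 1.339 kΩ.
V_A = 45.7 × 1.339/39.04 = 1.568 V.
Branch current I = V_A/R_G = 1.568/8.52 = 0.1840 mA.

I ≈ 0.184 mA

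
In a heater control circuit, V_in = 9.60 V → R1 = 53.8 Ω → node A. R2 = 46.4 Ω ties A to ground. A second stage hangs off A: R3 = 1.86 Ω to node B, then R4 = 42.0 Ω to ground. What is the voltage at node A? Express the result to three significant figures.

V_A ≈ 2.84 V

Node A sees R2 in parallel with the series input of stage 2, R3 + R4 = 43.86 Ω.
R2 ‖ (R3+R4) = 22.55 Ω.
First divider: V_A = V_in · 22.55/(53.8 + 22.55) = 2.835 V.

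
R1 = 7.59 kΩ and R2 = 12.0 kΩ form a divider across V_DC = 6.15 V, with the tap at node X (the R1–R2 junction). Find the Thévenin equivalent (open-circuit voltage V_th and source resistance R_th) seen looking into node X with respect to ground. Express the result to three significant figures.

V_th ≈ 3.77 V, R_th ≈ 4.65 kΩ

V_th is the unloaded tap voltage: V_DC · R2/(R1+R2) = 6.15 × 0.6126 = 3.767 V.
With V_DC suppressed (replaced by a short), R_th = R1 ‖ R2 = (7.590 × 12.0)/(7.590 + 12.0) = 4.649 kΩ.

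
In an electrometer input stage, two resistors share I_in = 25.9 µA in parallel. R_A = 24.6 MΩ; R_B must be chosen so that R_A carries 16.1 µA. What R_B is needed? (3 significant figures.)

Two-branch current divider: I_A = I_in · R_B/(R_A + R_B).
With f = 0.6216, R_B = R_A · f/(1−f) = 24.6 × 1.643 = 40.41 MΩ.

R_B ≈ 40.4 MΩ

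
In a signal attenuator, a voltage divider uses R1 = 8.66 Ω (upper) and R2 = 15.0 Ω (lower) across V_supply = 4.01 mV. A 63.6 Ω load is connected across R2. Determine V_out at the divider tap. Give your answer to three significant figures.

V_out ≈ 2.34 mV

R2 ‖ R_L = (15.0 × 63.6)/(15.0 + 63.6) = 12.14 Ω.
Then V_out = V_supply · R2'/(R1 + R2') = 4.01 × 12.14/20.80 = 2.340 mV.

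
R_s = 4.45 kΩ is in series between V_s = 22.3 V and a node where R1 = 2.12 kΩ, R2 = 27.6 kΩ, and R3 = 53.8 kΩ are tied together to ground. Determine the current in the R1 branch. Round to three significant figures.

I ≈ 3.15 mA

Equivalent of the parallel group: R_p = 1.899 kΩ.
Node voltage V_A = V_s · R_p/(R_s + R_p) = 22.3 × 0.2991 = 6.671 V.
Branch current I = V_A/R1 = 6.671/2.12 = 3.147 mA.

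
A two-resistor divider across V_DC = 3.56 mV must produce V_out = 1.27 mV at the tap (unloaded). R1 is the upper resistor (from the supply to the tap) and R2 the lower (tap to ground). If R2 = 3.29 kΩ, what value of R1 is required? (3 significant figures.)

The divider ratio is R2/(R1+R2) = 1.27/3.56 = 0.3567.
Rearranging, R1 = R2·(1−k)/k = 3.29 × 1.803 = 5.932 kΩ.

R1 ≈ 5.93 kΩ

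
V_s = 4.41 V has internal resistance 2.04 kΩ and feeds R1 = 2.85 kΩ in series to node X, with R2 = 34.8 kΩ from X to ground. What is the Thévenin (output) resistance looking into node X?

R1' = 2.04 + 2.85 = 4.890 kΩ (source resistance + R1).
With V_s suppressed (replaced by a short), R_th = R1' ‖ R2 = (4.890 × 34.8)/(4.890 + 34.8) = 4.288 kΩ.

R_th ≈ 4.29 kΩ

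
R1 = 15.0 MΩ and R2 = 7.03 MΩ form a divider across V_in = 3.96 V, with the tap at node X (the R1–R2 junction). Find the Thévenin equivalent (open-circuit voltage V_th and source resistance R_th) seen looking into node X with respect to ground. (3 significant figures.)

With X open, the divider is unloaded: V_th = 3.96 × 7.03/22.03 = 1.264 V.
Looking into X with the source shorted: R_th = R1·R2/(R1+R2) = 15.00 × 7.03/22.03 = 4.787 MΩ.

V_th ≈ 1.26 V, R_th ≈ 4.79 MΩ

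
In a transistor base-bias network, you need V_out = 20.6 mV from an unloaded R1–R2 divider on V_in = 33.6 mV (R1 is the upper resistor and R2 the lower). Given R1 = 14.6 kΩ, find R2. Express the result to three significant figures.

V_out/V_in = R2/(R1+R2) = 0.6131.
Rearranging, R2 = R1·k/(1−k) = 14.6 × 1.585 = 23.14 kΩ.

R2 ≈ 23.1 kΩ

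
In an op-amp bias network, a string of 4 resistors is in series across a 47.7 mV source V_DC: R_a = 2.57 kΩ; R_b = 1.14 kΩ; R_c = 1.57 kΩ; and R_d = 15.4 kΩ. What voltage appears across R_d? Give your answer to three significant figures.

ΣR = 2.57 + 1.14 + 1.57 + 15.4 = 20.68 kΩ.
Voltage divider: V = V_DC · (15.40 / 20.68) = 47.7 × 0.7447 = 35.52 mV.

V ≈ 35.5 mV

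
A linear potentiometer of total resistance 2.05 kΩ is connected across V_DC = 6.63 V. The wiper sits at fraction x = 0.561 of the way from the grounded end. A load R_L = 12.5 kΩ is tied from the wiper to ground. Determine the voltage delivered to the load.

The pot divides into 0.8999 kΩ above the wiper and 1.150 kΩ below.
R_L loads the lower segment: effective lower R = 1.053 kΩ.
V_out = 6.63 × 1.053/(0.8999 + 1.053) = 3.575 V.
(Unloaded: V_out = x·V_DC = 3.72 V.)

V_out ≈ 3.58 V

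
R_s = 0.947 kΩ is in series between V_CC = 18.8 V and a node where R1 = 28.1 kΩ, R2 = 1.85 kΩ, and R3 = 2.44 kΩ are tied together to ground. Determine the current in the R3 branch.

Combine the parallel branches: R_p = (1/28.1 + 1/1.85 + 1/2.44)⁻¹ = 1.014 kΩ.
Node voltage V_A = V_CC · R_p/(R_s + R_p) = 18.8 × 0.5171 = 9.722 V.
Branch current I = V_A/R3 = 9.722/2.44 = 3.985 mA.
(Check via current divider: I_total = 9.586 mA; share G_k/ΣG = 0.4157 → same result.)

I ≈ 3.98 mA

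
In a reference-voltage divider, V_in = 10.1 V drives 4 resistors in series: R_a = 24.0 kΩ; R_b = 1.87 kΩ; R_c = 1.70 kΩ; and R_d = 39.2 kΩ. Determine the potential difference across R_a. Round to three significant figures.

V ≈ 3.63 V

Series total: ΣR = 24.0 + 1.87 + 1.70 + 39.2 = 66.77 kΩ.
Voltage divider: V = V_in · (24.00 / 66.77) = 10.1 × 0.3594 = 3.630 V.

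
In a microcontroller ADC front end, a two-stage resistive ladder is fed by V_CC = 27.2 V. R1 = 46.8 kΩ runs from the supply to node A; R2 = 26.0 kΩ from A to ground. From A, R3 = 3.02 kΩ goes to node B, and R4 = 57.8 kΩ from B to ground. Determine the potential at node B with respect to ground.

Node A sees R2 in parallel with the series input of stage 2, R3 + R4 = 60.82 kΩ.
Effective lower resistance at A: R2 ‖ 60.82 = 18.21 kΩ.
V_A = 27.2 × 18.21/(46.8 + 18.21) = 7.620 V.
Stage 2 is unloaded, so V_B = V_A · R4/(R3+R4) = 7.620 × 57.8/60.82 = 7.242 V.

V_B ≈ 7.24 V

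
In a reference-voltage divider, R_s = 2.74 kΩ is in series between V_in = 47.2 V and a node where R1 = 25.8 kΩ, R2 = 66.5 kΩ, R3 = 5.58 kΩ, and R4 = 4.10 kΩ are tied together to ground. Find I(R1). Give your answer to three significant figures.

I ≈ 0.793 mA

Parallel bank: R_p = 1/(1/25.8 + 1/66.5 + 1/5.58 + 1/4.10) = 2.097 kΩ.
V_A = 47.2 × 2.097/4.837 = 20.46 V.
I(R1) = V_A / R1 = 20.46/25.8 = 0.7931 mA.
(Equivalently: I_total = 9.758 mA, then current-divider fraction G_k/ΣG = 0.08127.)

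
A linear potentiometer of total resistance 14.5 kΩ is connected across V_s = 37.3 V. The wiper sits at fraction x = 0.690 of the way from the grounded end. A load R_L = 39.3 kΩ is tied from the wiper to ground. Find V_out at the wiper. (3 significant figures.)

V_out ≈ 23.9 V

The pot divides into 4.495 kΩ above the wiper and 10.00 kΩ below.
(x·R_p) ‖ R_L = 7.975 kΩ.
V_out = 37.3 × 7.975/(4.495 + 7.975) = 23.85 V.
(Unloaded: V_out = x·V_s = 25.7 V.)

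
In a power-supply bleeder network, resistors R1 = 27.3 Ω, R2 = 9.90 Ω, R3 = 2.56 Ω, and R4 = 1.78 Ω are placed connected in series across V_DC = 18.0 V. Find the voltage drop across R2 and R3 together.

ΣR = 27.3 + 9.90 + 2.56 + 1.78 = 41.54 Ω.
R_{R2..R3} = 9.90 + 2.56 = 12.46 Ω.
By the voltage-divider rule, V = 18.0 × 12.46/41.54 = 5.399 V.

V ≈ 5.40 V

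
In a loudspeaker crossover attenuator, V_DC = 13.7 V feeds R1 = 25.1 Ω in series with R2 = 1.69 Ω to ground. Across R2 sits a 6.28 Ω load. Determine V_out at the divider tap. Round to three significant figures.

First combine the lower leg with the load: R2 ‖ R_L = 1.332 Ω.
Voltage divider with the loaded lower leg: V_out = 13.7 × 1.332/(25.1 + 1.332) = 13.7 × 0.05038 = 0.6902 V.

V_out ≈ 0.690 V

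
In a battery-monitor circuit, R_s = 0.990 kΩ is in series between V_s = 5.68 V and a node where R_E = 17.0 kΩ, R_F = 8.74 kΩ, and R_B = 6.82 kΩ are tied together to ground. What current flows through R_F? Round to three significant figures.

I ≈ 0.494 mA

Equivalent of the parallel group: R_p = 3.126 kΩ.
Node voltage V_A = V_s · R_p/(R_s + R_p) = 5.68 × 0.7595 = 4.314 V.
Branch current I = V_A/R_F = 4.314/8.74 = 0.4936 mA.
(Equivalently: I_total = 1.380 mA, then current-divider fraction G_k/ΣG = 0.3577.)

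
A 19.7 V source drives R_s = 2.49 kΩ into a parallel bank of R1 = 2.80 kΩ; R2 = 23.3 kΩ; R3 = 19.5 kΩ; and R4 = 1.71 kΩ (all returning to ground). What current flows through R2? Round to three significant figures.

I ≈ 0.236 mA

Equivalent of the parallel group: R_p = 0.9651 kΩ.
V_A = 19.7 × 0.9651/3.455 = 5.503 V.
Branch current I = V_A/R2 = 5.503/23.3 = 0.2362 mA.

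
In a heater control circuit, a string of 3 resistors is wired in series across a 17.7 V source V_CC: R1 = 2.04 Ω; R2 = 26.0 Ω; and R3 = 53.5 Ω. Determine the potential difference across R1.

V ≈ 0.443 V

Series total: ΣR = 2.04 + 26.0 + 53.5 = 81.54 Ω.
V = V_CC · R/ΣR = 17.7 × 0.02502 = 0.4428 V.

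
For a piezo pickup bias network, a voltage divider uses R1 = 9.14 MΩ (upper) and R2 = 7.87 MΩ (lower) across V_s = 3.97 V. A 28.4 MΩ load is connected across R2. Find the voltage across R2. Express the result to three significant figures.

The load sits in parallel with R2, giving an effective lower resistance R2' = R2·R_L/(R2+R_L) = 6.162 MΩ.
Now apply the divider: V_out = 3.97 × 0.4027 = 1.599 V.

V_out ≈ 1.60 V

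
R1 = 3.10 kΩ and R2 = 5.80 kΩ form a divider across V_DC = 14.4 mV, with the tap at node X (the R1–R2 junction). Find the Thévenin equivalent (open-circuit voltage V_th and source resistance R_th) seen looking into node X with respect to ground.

V_th ≈ 9.38 mV, R_th ≈ 2.02 kΩ

V_th is the unloaded tap voltage: V_DC · R2/(R1+R2) = 14.4 × 0.6517 = 9.384 mV.
Zeroing V_DC shorts the top of R1 to ground, so R_th = R1 ‖ R2 = 2.020 kΩ.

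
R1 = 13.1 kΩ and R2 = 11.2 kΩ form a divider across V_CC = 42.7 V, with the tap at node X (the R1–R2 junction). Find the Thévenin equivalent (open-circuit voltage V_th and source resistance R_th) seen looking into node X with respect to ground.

V_th is the unloaded tap voltage: V_CC · R2/(R1+R2) = 42.7 × 0.4609 = 19.68 V.
Zeroing V_CC shorts the top of R1 to ground, so R_th = R1 ‖ R2 = 6.038 kΩ.

V_th ≈ 19.7 V, R_th ≈ 6.04 kΩ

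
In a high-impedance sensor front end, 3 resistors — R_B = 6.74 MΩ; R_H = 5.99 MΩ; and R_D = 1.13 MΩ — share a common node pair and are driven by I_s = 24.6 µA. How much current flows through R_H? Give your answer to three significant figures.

Conductances: ΣG = 1/6.74 + 1/5.99 + 1/1.13 = 1.200 (1/MΩ).
By the current-divider rule, I = I_s · G_k/ΣG = 24.6 × 0.1391 = 3.422 µA.

I ≈ 3.42 µA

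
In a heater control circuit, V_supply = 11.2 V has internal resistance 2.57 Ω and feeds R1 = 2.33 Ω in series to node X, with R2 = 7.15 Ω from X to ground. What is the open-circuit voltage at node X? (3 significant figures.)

V_th ≈ 6.65 V

R1' = 2.57 + 2.33 = 4.900 Ω (source resistance + R1).
With X open, the divider is unloaded: V_th = 11.2 × 7.15/12.05 = 6.646 V.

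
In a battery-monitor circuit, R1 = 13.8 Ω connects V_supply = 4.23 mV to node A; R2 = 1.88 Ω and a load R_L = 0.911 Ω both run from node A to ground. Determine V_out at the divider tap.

First combine the lower leg with the load: R2 ‖ R_L = 0.6136 Ω.
Voltage divider with the loaded lower leg: V_out = 4.23 × 0.6136/(13.8 + 0.6136) = 4.23 × 0.04257 = 0.1801 mV.
(Unloaded it would be 0.507 mV; the load pulls it down.)

V_out ≈ 0.180 mV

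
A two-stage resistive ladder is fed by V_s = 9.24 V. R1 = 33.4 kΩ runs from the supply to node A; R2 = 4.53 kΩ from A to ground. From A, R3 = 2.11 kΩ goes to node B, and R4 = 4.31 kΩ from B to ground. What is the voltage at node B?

Looking into the second stage from A: R3 + R4 = 6.420 kΩ appears in parallel with R2.
Effective lower resistance at A: R2 ‖ 6.420 = 2.656 kΩ.
First divider: V_A = V_s · 2.656/(33.4 + 2.656) = 0.6806 V.
Stage 2 is unloaded, so V_B = V_A · R4/(R3+R4) = 0.6806 × 4.31/6.420 = 0.4569 V.

V_B ≈ 0.457 V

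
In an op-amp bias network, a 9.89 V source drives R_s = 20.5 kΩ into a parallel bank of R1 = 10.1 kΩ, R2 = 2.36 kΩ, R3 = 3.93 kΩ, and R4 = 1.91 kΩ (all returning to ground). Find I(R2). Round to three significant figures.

I ≈ 0.151 mA

Equivalent of the parallel group: R_p = 0.7688 kΩ.
V_A by voltage divider: V_A = 9.89 × 0.7688/(20.5 + 0.7688) = 0.3575 V.
I(R2) = V_A / R2 = 0.3575/2.36 = 0.1515 mA.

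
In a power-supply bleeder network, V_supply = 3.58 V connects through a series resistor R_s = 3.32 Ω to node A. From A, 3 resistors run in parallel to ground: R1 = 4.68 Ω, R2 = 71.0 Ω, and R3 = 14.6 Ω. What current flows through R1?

Combine the parallel branches: R_p = (1/4.68 + 1/71.0 + 1/14.6)⁻¹ = 3.375 Ω.
V_A = 3.58 × 3.375/6.695 = 1.805 V.
I(R1) = V_A / R1 = 1.805/4.68 = 0.3856 A.

I ≈ 0.386 A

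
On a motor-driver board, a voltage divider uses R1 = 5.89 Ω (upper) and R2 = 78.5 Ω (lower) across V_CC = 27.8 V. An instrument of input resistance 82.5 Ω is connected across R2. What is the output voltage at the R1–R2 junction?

V_out ≈ 24.2 V

R2 ‖ R_L = (78.5 × 82.5)/(78.5 + 82.5) = 40.23 Ω.
Then V_out = V_CC · R2'/(R1 + R2') = 27.8 × 40.23/46.12 = 24.25 V.
(Unloaded it would be 25.9 V; the load pulls it down.)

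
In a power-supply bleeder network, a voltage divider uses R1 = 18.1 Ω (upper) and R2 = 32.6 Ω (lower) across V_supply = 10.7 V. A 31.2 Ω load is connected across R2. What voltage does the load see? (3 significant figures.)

R2 ‖ R_L = (32.6 × 31.2)/(32.6 + 31.2) = 15.94 Ω.
Then V_out = V_supply · R2'/(R1 + R2') = 10.7 × 15.94/34.04 = 5.011 V.

V_out ≈ 5.01 V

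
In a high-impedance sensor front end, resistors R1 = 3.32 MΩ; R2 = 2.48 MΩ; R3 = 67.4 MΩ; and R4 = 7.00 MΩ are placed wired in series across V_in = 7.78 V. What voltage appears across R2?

V ≈ 0.241 V

ΣR = 3.32 + 2.48 + 67.4 + 7.00 = 80.20 MΩ.
By the voltage-divider rule, V = 7.78 × 2.480/80.20 = 0.2406 V.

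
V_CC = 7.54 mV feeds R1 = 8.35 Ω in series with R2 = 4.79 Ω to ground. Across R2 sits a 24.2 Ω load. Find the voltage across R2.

V_out ≈ 2.44 mV

R2 ‖ R_L = (4.79 × 24.2)/(4.79 + 24.2) = 3.999 Ω.
Then V_out = V_CC · R2'/(R1 + R2') = 7.54 × 3.999/12.35 = 2.442 mV.
(Unloaded it would be 2.75 mV; the load pulls it down.)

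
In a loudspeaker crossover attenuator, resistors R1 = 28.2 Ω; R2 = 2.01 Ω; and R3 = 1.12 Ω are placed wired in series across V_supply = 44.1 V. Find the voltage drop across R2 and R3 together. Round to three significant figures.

V ≈ 4.41 V

Total series resistance ΣR = 28.2 + 2.01 + 1.12 = 31.33 Ω.
R_{R2..R3} = 2.01 + 1.12 = 3.130 Ω.
By the voltage-divider rule, V = 44.1 × 3.130/31.33 = 4.406 V.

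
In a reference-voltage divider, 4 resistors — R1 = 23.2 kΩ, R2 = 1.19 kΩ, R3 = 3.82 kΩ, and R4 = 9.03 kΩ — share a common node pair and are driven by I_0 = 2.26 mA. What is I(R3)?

I ≈ 0.471 mA

ΣG = 1/23.2 + 1/1.19 + 1/3.82 + 1/9.03 = 1.256.
By the current-divider rule, I = I_0 · G_k/ΣG = 2.26 × 0.2084 = 0.4711 mA.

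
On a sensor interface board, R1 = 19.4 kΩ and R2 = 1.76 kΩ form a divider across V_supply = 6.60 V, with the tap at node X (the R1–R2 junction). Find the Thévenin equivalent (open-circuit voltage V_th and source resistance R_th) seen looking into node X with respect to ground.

V_th ≈ 0.549 V, R_th ≈ 1.61 kΩ

V_th is the unloaded tap voltage: V_supply · R2/(R1+R2) = 6.60 × 0.08318 = 0.5490 V.
Zeroing V_supply shorts the top of R1 to ground, so R_th = R1 ‖ R2 = 1.614 kΩ.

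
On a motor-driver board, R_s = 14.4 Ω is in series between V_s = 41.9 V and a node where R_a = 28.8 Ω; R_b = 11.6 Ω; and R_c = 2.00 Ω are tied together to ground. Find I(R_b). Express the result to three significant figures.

Combine the parallel branches: R_p = (1/28.8 + 1/11.6 + 1/2.00)⁻¹ = 1.610 Ω.
V_A by voltage divider: V_A = 41.9 × 1.610/(14.4 + 1.610) = 4.215 V.
Branch current I = V_A/R_b = 4.215/11.6 = 0.3633 A.
(Check via current divider: I_total = 2.617 A; share G_k/ΣG = 0.1388 → same result.)

I ≈ 0.363 A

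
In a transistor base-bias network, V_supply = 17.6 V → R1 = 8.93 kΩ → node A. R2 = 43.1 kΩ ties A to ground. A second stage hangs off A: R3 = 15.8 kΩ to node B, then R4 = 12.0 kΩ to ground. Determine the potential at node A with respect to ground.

The second stage (R3 + R4 = 27.80 kΩ) loads node A in parallel with R2.
Effective lower resistance at A: R2 ‖ 27.80 = 16.90 kΩ.
V_A = 17.6 × 16.90/(8.93 + 16.90) = 11.52 V.

V_A ≈ 11.5 V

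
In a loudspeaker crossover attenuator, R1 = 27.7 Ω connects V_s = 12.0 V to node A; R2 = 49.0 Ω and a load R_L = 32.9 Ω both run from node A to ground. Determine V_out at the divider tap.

V_out ≈ 4.98 V

The load sits in parallel with R2, giving an effective lower resistance R2' = R2·R_L/(R2+R_L) = 19.68 Ω.
Then V_out = V_s · R2'/(R1 + R2') = 12.0 × 19.68/47.38 = 4.985 V.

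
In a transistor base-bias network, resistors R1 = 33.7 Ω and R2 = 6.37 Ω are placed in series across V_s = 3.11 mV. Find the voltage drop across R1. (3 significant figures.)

ΣR = 33.7 + 6.37 = 40.07 Ω.
By the voltage-divider rule, V = 3.11 × 33.70/40.07 = 2.616 mV.

V ≈ 2.62 mV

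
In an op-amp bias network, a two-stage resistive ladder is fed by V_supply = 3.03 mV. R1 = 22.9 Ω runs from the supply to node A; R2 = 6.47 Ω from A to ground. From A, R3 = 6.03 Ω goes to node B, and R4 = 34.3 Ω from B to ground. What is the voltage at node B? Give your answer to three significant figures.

Looking into the second stage from A: R3 + R4 = 40.33 Ω appears in parallel with R2.
Effective lower resistance at A: R2 ‖ 40.33 = 5.576 Ω.
First divider: V_A = V_supply · 5.576/(22.9 + 5.576) = 0.5933 mV.
V_B = V_A × 0.8505 = 0.5046 mV.

V_B ≈ 0.505 mV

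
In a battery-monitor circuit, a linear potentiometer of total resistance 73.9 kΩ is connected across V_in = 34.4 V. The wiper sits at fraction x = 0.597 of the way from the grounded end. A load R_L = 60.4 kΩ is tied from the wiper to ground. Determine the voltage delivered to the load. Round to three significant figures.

Lower segment x·R_p = 44.12 kΩ; upper segment (1−x)·R_p = 29.78 kΩ.
Lower segment in parallel with the load: 44.12 ‖ 60.4 = 25.50 kΩ.
Then V_out = V_in · 25.50/(29.78 + 25.50) = 15.87 V.
(Unloaded: V_out = x·V_in = 20.5 V.)

V_out ≈ 15.9 V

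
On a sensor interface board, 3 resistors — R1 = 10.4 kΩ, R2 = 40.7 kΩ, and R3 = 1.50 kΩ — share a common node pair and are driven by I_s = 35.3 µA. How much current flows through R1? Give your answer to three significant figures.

Total conductance ΣG = 1/10.4 + 1/40.7 + 1/1.50 = 0.7874 (units of 1/kΩ).
Current divider: I(R1) = I_s · G_k/ΣG = 35.3 × (0.09615/0.7874) = 35.3 × 0.1221 = 4.311 µA.

I ≈ 4.31 µA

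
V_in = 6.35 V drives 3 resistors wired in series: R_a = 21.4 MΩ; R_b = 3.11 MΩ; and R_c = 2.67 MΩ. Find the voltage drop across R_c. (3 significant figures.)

V ≈ 0.624 V

Series total: ΣR = 21.4 + 3.11 + 2.67 = 27.18 MΩ.
Voltage divider: V = V_in · (2.670 / 27.18) = 6.35 × 0.09823 = 0.6238 V.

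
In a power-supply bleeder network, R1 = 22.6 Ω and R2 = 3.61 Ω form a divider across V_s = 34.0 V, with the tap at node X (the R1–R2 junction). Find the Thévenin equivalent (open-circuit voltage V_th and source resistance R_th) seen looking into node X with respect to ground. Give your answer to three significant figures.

V_th ≈ 4.68 V, R_th ≈ 3.11 Ω

V_th is the unloaded tap voltage: V_s · R2/(R1+R2) = 34.0 × 0.1377 = 4.683 V.
With V_s suppressed (replaced by a short), R_th = R1 ‖ R2 = (22.60 × 3.61)/(22.60 + 3.61) = 3.113 Ω.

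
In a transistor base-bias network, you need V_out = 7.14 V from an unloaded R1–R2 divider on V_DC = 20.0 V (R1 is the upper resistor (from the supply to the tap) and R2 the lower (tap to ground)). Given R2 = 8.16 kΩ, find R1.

R1 ≈ 14.7 kΩ

The divider ratio is R2/(R1+R2) = 7.14/20.0 = 0.3570.
Rearranging, R1 = R2·(1−k)/k = 8.16 × 1.801 = 14.70 kΩ.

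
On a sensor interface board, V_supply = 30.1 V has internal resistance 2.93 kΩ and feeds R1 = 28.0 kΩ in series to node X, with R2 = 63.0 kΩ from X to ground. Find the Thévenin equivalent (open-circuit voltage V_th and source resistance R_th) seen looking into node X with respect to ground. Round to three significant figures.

V_th ≈ 20.2 V, R_th ≈ 20.7 kΩ

R1' = 2.93 + 28.0 = 30.93 kΩ (source resistance + R1).
V_th is the unloaded tap voltage: V_supply · R2/(R1'+R2) = 30.1 × 0.6707 = 20.19 V.
Zeroing V_supply shorts the top of R1' to ground, so R_th = R1' ‖ R2 = 20.75 kΩ.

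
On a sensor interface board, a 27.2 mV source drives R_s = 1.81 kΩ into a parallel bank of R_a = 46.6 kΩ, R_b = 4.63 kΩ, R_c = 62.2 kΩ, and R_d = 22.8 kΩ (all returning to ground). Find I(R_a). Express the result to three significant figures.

I ≈ 0.379 µA

Equivalent of the parallel group: R_p = 3.363 kΩ.
V_A by voltage divider: V_A = 27.2 × 3.363/(1.81 + 3.363) = 17.68 mV.
I(R_a) = V_A / R_a = 17.68/46.6 = 0.3794 µA.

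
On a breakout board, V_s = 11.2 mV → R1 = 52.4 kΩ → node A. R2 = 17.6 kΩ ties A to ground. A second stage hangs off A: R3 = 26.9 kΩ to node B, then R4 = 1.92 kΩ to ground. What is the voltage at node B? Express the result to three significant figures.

The second stage (R3 + R4 = 28.82 kΩ) loads node A in parallel with R2.
Effective lower resistance at A: R2 ‖ 28.82 = 10.93 kΩ.
So V_A = 11.2 × 0.1725 = 1.933 mV.
Then the unloaded second divider: V_B = V_A × R4/(R3+R4) = 1.933 × 0.06662 = 0.1287 mV.

V_B ≈ 0.129 mV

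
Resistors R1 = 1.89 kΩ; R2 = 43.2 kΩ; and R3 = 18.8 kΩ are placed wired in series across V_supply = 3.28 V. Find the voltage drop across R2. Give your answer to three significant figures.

ΣR = 1.89 + 43.2 + 18.8 = 63.89 kΩ.
V = V_supply · R/ΣR = 3.28 × 0.6762 = 2.218 V.

V ≈ 2.22 V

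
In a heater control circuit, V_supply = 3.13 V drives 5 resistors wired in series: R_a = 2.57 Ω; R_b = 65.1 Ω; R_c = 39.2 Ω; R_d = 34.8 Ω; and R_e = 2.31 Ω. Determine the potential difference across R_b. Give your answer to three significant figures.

V ≈ 1.42 V

Series total: ΣR = 2.57 + 65.1 + 39.2 + 34.8 + 2.31 = 144.0 Ω.
Voltage divider: V = V_supply · (65.10 / 144.0) = 3.13 × 0.4521 = 1.415 V.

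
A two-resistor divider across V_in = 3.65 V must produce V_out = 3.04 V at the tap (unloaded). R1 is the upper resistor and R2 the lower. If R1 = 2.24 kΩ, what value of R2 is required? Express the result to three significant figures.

Required fraction k = V_out/V_in = 0.8329.
R2 = R1 · 0.8329/(1 − 0.8329) = 11.16 kΩ.

R2 ≈ 11.2 kΩ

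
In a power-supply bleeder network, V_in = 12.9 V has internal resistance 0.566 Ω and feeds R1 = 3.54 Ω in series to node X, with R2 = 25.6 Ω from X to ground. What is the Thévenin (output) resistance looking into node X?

R_th ≈ 3.54 Ω

R1' = 0.566 + 3.54 = 4.106 Ω (source resistance + R1).
Looking into X with the source shorted: R_th = R1'·R2/(R1'+R2) = 4.106 × 25.6/29.71 = 3.538 Ω.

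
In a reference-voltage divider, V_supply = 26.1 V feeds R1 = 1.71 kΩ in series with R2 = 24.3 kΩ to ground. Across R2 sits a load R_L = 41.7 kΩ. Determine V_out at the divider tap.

V_out ≈ 23.5 V

First combine the lower leg with the load: R2 ‖ R_L = 15.35 kΩ.
Voltage divider with the loaded lower leg: V_out = 26.1 × 15.35/(1.71 + 15.35) = 26.1 × 0.8998 = 23.48 V.
(Unloaded it would be 24.4 V; the load pulls it down.)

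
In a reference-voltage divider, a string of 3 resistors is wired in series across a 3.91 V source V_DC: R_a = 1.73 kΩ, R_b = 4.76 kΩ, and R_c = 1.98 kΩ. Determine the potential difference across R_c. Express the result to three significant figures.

ΣR = 1.73 + 4.76 + 1.98 = 8.470 kΩ.
V = V_DC · R/ΣR = 3.91 × 0.2338 = 0.9140 V.

V ≈ 0.914 V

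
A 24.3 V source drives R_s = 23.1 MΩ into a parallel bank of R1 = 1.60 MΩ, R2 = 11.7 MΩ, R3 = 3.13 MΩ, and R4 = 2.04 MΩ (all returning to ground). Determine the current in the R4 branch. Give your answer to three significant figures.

I ≈ 0.330 µA

Parallel bank: R_p = 1/(1/1.60 + 1/11.7 + 1/3.13 + 1/2.04) = 0.6578 MΩ.
V_A by voltage divider: V_A = 24.3 × 0.6578/(23.1 + 0.6578) = 0.6728 V.
I(R4) = V_A / R4 = 0.6728/2.04 = 0.3298 µA.
(Check via current divider: I_total = 1.023 µA; share G_k/ΣG = 0.3225 → same result.)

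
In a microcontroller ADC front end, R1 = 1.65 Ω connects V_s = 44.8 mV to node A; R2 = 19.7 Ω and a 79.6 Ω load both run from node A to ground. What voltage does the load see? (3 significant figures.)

The load sits in parallel with R2, giving an effective lower resistance R2' = R2·R_L/(R2+R_L) = 15.79 Ω.
Then V_out = V_s · R2'/(R1 + R2') = 44.8 × 15.79/17.44 = 40.56 mV.
(Unloaded it would be 41.3 mV; the load pulls it down.)

V_out ≈ 40.6 mV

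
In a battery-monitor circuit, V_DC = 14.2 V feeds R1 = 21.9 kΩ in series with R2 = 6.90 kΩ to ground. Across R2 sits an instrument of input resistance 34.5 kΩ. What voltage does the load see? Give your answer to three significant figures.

First combine the lower leg with the load: R2 ‖ R_L = 5.750 kΩ.
Then V_out = V_DC · R2'/(R1 + R2') = 14.2 × 5.750/27.65 = 2.953 V.

V_out ≈ 2.95 V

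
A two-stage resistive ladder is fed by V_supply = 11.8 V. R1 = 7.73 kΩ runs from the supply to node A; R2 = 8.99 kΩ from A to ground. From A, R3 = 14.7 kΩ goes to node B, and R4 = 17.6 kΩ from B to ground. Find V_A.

V_A ≈ 5.62 V

Looking into the second stage from A: R3 + R4 = 32.30 kΩ appears in parallel with R2.
R2 ‖ (R3+R4) = 7.033 kΩ.
First divider: V_A = V_supply · 7.033/(7.73 + 7.033) = 5.621 V.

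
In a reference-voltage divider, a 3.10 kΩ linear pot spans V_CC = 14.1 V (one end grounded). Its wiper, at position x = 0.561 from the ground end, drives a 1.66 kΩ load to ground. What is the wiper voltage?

V_out ≈ 5.42 V

Split the track: R_lower = x·R_p = 1.739 kΩ, R_upper = (1−x)·R_p = 1.361 kΩ.
Lower segment in parallel with the load: 1.739 ‖ 1.66 = 0.8493 kΩ.
V_out = 14.1 × 0.8493/(1.361 + 0.8493) = 5.418 V.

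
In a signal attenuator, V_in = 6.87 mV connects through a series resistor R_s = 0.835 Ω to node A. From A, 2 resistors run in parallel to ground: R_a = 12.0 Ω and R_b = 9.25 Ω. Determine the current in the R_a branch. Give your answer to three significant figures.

I ≈ 0.494 mA

Parallel bank: R_p = 1/(1/12.0 + 1/9.25) = 5.224 Ω.
V_A = 6.87 × 5.224/6.059 = 5.923 mV.
I(R_a) = V_A / R_a = 5.923/12.0 = 0.4936 mA.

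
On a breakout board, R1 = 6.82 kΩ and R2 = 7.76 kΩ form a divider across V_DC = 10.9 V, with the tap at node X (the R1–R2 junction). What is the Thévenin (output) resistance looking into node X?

R_th ≈ 3.63 kΩ

With V_DC suppressed (replaced by a short), R_th = R1 ‖ R2 = (6.820 × 7.76)/(6.820 + 7.76) = 3.630 kΩ.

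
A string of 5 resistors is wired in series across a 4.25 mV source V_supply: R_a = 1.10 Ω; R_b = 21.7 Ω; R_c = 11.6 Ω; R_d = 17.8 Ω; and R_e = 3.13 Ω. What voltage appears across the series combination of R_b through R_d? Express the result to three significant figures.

Series total: ΣR = 1.10 + 21.7 + 11.6 + 17.8 + 3.13 = 55.33 Ω.
R_{R_b..R_d} = 21.7 + 11.6 + 17.8 = 51.10 Ω.
By the voltage-divider rule, V = 4.25 × 51.10/55.33 = 3.925 mV.

V ≈ 3.93 mV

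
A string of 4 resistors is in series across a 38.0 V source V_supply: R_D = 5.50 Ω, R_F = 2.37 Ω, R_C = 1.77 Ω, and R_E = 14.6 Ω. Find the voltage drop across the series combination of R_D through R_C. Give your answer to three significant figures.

ΣR = 5.50 + 2.37 + 1.77 + 14.6 = 24.24 Ω.
R_{R_D..R_C} = 5.50 + 2.37 + 1.77 = 9.640 Ω.
By the voltage-divider rule, V = 38.0 × 9.640/24.24 = 15.11 V.

V ≈ 15.1 V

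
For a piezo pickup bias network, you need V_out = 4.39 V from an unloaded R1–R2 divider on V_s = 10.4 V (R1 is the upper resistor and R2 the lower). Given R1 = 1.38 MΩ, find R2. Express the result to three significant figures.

R2 ≈ 1.01 MΩ

The divider ratio is R2/(R1+R2) = 4.39/10.4 = 0.4221.
R2 = R1 · 0.4221/(1 − 0.4221) = 1.008 MΩ.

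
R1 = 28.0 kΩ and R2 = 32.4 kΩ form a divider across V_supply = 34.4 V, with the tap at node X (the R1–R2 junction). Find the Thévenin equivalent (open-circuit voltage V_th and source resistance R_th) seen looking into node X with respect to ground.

V_th ≈ 18.5 V, R_th ≈ 15.0 kΩ

Open-circuit (no load on X): V_th = V_supply · R2/(R1 + R2) = 34.4 × 32.4/(28.00 + 32.4) = 18.45 V.
Zeroing V_supply shorts the top of R1 to ground, so R_th = R1 ‖ R2 = 15.02 kΩ.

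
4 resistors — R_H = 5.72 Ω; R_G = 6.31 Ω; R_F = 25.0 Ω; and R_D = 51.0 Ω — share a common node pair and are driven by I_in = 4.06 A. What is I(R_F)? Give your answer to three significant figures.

Conductances: ΣG = 1/5.72 + 1/6.31 + 1/25.0 + 1/51.0 = 0.3929 (1/Ω).
Current divider: I(R_F) = I_in · G_k/ΣG = 4.06 × (0.04000/0.3929) = 4.06 × 0.1018 = 0.4133 A.

I ≈ 0.413 A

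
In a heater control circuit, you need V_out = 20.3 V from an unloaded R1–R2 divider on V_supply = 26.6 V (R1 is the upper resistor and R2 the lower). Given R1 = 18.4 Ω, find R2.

The divider ratio is R2/(R1+R2) = 20.3/26.6 = 0.7632.
Rearranging, R2 = R1·k/(1−k) = 18.4 × 3.222 = 59.29 Ω.

R2 ≈ 59.3 Ω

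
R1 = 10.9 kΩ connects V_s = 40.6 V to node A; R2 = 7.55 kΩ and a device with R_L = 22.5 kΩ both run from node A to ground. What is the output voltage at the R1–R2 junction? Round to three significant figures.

R2 ‖ R_L = (7.55 × 22.5)/(7.55 + 22.5) = 5.653 kΩ.
Voltage divider with the loaded lower leg: V_out = 40.6 × 5.653/(10.9 + 5.653) = 40.6 × 0.3415 = 13.87 V.
(Unloaded it would be 16.6 V; the load pulls it down.)

V_out ≈ 13.9 V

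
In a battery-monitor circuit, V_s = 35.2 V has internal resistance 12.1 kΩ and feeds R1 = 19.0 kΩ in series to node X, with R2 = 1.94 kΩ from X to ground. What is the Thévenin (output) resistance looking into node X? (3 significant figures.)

R1' = 12.1 + 19.0 = 31.10 kΩ (source resistance + R1).
Looking into X with the source shorted: R_th = R1'·R2/(R1'+R2) = 31.10 × 1.94/33.04 = 1.826 kΩ.

R_th ≈ 1.83 kΩ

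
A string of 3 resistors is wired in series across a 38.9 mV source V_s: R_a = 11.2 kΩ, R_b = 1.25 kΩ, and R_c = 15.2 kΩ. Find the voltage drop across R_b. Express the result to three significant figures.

ΣR = 11.2 + 1.25 + 15.2 = 27.65 kΩ.
By the voltage-divider rule, V = 38.9 × 1.250/27.65 = 1.759 mV.

V ≈ 1.76 mV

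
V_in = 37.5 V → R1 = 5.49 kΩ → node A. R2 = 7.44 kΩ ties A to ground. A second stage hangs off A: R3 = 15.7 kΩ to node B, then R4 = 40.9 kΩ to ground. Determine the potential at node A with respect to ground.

Looking into the second stage from A: R3 + R4 = 56.60 kΩ appears in parallel with R2.
R2 ‖ (R3+R4) = 6.576 kΩ.
So V_A = 37.5 × 0.5450 = 20.44 V.

V_A ≈ 20.4 V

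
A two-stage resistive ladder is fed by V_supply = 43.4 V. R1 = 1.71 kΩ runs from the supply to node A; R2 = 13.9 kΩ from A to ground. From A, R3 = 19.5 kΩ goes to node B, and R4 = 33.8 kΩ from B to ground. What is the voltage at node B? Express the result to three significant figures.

Looking into the second stage from A: R3 + R4 = 53.30 kΩ appears in parallel with R2.
R2 ‖ (R3+R4) = 11.02 kΩ.
First divider: V_A = V_supply · 11.02/(1.71 + 11.02) = 37.57 V.
V_B = V_A × 0.6341 = 23.83 V.

V_B ≈ 23.8 V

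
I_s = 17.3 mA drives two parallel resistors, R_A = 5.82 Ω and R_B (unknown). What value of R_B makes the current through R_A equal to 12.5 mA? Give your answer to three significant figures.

R_B ≈ 15.2 Ω

The fraction through R_A equals R_B/(R_A+R_B).
12.5/17.3 = R_B/(R_A + R_B) → R_B = R_A · (0.7225)/(1 − 0.7225) = 5.82 × 2.604 = 15.16 Ω.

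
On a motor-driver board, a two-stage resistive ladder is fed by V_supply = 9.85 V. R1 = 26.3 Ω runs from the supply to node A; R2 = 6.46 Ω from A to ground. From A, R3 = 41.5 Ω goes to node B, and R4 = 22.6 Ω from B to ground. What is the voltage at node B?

Looking into the second stage from A: R3 + R4 = 64.10 Ω appears in parallel with R2.
Effective lower resistance at A: R2 ‖ 64.10 = 5.869 Ω.
So V_A = 9.85 × 0.1824 = 1.797 V.
V_B = V_A × 0.3526 = 0.6336 V.

V_B ≈ 0.634 V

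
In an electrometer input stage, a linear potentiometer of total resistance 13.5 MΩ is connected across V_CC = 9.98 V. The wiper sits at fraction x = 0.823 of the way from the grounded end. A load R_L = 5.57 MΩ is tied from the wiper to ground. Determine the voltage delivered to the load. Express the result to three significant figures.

The pot divides into 2.390 MΩ above the wiper and 11.11 MΩ below.
Lower segment in parallel with the load: 11.11 ‖ 5.57 = 3.710 MΩ.
Loaded-divider output: V_out = 9.98 × 0.6082 = 6.070 V.
(Unloaded: V_out = x·V_CC = 8.21 V.)

V_out ≈ 6.07 V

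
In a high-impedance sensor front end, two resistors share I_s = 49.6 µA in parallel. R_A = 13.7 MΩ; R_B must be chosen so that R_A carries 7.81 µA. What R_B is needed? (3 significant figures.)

R_B ≈ 2.56 MΩ

The fraction through R_A equals R_B/(R_A+R_B).
7.81/49.6 = R_B/(R_A + R_B) → R_B = R_A · (0.1575)/(1 − 0.1575) = 13.7 × 0.1869 = 2.560 MΩ.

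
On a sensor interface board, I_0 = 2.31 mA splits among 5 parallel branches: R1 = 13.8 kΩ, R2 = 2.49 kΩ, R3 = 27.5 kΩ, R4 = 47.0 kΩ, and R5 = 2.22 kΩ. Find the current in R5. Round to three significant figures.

ΣG = 1/13.8 + 1/2.49 + 1/27.5 + 1/47.0 + 1/2.22 = 0.9822.
R5 takes the fraction G_k/ΣG = 0.4505/0.9822 = 0.4586, so I = 2.31 × 0.4586 = 1.059 mA.

I ≈ 1.06 mA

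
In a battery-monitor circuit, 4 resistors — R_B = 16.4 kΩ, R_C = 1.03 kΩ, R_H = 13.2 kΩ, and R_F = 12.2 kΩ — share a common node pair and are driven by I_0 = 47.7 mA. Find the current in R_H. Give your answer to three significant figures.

ΣG = 1/16.4 + 1/1.03 + 1/13.2 + 1/12.2 = 1.190.
Current divider: I(R_H) = I_0 · G_k/ΣG = 47.7 × (0.07576/1.190) = 47.7 × 0.06368 = 3.038 mA.

I ≈ 3.04 mA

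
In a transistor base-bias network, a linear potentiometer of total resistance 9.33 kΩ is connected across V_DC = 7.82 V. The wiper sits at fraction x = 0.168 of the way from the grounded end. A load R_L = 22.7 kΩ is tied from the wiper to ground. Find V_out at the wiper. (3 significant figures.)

Lower segment x·R_p = 1.567 kΩ; upper segment (1−x)·R_p = 7.763 kΩ.
(x·R_p) ‖ R_L = 1.466 kΩ.
Then V_out = V_DC · 1.466/(7.763 + 1.466) = 1.242 V.

V_out ≈ 1.24 V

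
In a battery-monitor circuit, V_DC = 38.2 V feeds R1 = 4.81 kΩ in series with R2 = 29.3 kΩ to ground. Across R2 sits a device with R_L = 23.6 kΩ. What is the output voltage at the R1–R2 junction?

V_out ≈ 27.9 V

The load sits in parallel with R2, giving an effective lower resistance R2' = R2·R_L/(R2+R_L) = 13.07 kΩ.
Voltage divider with the loaded lower leg: V_out = 38.2 × 13.07/(4.81 + 13.07) = 38.2 × 0.7310 = 27.92 V.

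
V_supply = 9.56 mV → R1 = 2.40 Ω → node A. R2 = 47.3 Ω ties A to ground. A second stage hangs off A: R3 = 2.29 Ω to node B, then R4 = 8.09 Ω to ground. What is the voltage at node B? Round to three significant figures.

V_B ≈ 5.81 mV

The second stage (R3 + R4 = 10.38 Ω) loads node A in parallel with R2.
R2 ‖ (R3+R4) = 8.512 Ω.
So V_A = 9.56 × 0.7801 = 7.457 mV.
V_B = V_A × 0.7794 = 5.812 mV.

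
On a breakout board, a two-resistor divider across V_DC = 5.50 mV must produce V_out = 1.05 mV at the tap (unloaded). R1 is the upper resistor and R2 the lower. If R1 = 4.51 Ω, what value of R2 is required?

R2 ≈ 1.06 Ω

Required fraction k = V_out/V_DC = 0.1909.
So R2 = R1 · V_out/(V_DC − V_out) = 4.51 × 1.05/(5.50 − 1.05) = 4.51 × 0.2360 = 1.064 Ω.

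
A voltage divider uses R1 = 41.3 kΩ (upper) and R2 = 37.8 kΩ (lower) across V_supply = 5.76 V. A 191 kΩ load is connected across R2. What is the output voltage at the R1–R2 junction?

First combine the lower leg with the load: R2 ‖ R_L = 31.56 kΩ.
Voltage divider with the loaded lower leg: V_out = 5.76 × 31.56/(41.3 + 31.56) = 5.76 × 0.4331 = 2.495 V.

V_out ≈ 2.49 V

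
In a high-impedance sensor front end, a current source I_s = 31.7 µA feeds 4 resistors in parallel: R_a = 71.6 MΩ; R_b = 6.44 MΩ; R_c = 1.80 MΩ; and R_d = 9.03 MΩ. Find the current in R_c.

I ≈ 21.1 µA

Conductances: ΣG = 1/71.6 + 1/6.44 + 1/1.80 + 1/9.03 = 0.8355 (1/MΩ).
Current divider: I(R_c) = I_s · G_k/ΣG = 31.7 × (0.5556/0.8355) = 31.7 × 0.6649 = 21.08 µA.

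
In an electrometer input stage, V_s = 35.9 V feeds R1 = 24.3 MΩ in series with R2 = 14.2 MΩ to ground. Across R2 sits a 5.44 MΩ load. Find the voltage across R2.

V_out ≈ 5.00 V

R2 ‖ R_L = (14.2 × 5.44)/(14.2 + 5.44) = 3.933 MΩ.
Then V_out = V_s · R2'/(R1 + R2') = 35.9 × 3.933/28.23 = 5.001 V.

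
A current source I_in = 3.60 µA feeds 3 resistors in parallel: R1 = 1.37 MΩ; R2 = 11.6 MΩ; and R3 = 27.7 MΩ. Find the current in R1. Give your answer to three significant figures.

ΣG = 1/1.37 + 1/11.6 + 1/27.7 = 0.8522.
By the current-divider rule, I = I_in · G_k/ΣG = 3.60 × 0.8565 = 3.083 µA.

I ≈ 3.08 µA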